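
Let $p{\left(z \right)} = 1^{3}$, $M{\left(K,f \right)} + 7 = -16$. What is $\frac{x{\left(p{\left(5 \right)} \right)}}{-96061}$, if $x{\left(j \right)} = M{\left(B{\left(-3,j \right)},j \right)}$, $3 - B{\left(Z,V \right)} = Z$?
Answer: $\frac{23}{96061} \approx 0.00023943$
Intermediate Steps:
$B{\left(Z,V \right)} = 3 - Z$
$M{\left(K,f \right)} = -23$ ($M{\left(K,f \right)} = -7 - 16 = -23$)
$p{\left(z \right)} = 1$
$x{\left(j \right)} = -23$
$\frac{x{\left(p{\left(5 \right)} \right)}}{-96061} = - \frac{23}{-96061} = \left(-23\right) \left(- \frac{1}{96061}\right) = \frac{23}{96061}$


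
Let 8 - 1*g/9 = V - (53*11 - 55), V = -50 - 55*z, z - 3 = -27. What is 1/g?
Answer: -1/6606 ≈ -0.00015138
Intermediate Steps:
z = -24 (z = 3 - 27 = -24)
V = 1270 (V = -50 - 55*(-24) = -50 + 1320 = 1270)
g = -6606 (g = 72 - 9*(1270 - (53*11 - 55)) = 72 - 9*(1270 - (583 - 55)) = 72 - 9*(1270 - 1*528) = 72 - 9*(1270 - 528) = 72 - 9*742 = 72 - 6678 = -6606)
1/g = 1/(-6606) = -1/6606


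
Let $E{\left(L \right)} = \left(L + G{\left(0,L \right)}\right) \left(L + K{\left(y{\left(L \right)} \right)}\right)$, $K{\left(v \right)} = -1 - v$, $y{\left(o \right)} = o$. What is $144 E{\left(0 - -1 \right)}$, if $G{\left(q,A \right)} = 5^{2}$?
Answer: $-3744$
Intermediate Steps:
$G{\left(q,A \right)} = 25$
$E{\left(L \right)} = -25 - L$ ($E{\left(L \right)} = \left(L + 25\right) \left(L - \left(1 + L\right)\right) = \left(25 + L\right) \left(-1\right) = -25 - L$)
$144 E{\left(0 - -1 \right)} = 144 \left(-25 - \left(0 - -1\right)\right) = 144 \left(-25 - \left(0 + 1\right)\right) = 144 \left(-25 - 1\right) = 144 \left(-26\right) = -3744$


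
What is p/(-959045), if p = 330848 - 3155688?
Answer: 564968/191809 ≈ 2.9455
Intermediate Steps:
p = -2824840
p/(-959045) = -2824840/(-959045) = -2824840*(-1/959045) = 564968/191809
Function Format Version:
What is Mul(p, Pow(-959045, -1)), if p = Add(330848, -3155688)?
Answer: Rational(564968, 191809) ≈ 2.9455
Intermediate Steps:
p = -2824840
Mul(p, Pow(-959045, -1)) = Mul(-2824840, Pow(-959045, -1)) = Mul(-2824840, Rational(-1, 959045)) = Rational(564968, 191809)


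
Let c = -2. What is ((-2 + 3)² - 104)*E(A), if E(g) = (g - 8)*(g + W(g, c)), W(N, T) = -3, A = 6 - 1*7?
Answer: -3708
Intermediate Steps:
A = -1 (A = 6 - 7 = -1)
E(g) = (-8 + g)*(-3 + g) (E(g) = (g - 8)*(g - 3) = (-8 + g)*(-3 + g))
((-2 + 3)² - 104)*E(A) = ((-2 + 3)² - 104)*(24 + (-1)² - 11*(-1)) = (1² - 104)*(24 + 1 + 11) = (1 - 104)*36 = -103*36 = -3708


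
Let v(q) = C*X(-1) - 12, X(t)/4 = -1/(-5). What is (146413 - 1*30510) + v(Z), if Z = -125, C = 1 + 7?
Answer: 579487/5 ≈ 1.1590e+5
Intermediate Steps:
C = 8
X(t) = 4/5 (X(t) = 4*(-1/(-5)) = 4*(-1*(-1/5)) = 4*(1/5) = 4/5)
v(q) = -28/5 (v(q) = 8*(4/5) - 12 = 32/5 - 12 = -28/5)
(146413 - 1*30510) + v(Z) = (146413 - 1*30510) - 28/5 = (146413 - 30510) - 28/5 = 115903 - 28/5 = 579487/5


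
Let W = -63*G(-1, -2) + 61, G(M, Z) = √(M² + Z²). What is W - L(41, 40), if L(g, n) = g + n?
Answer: -20 - 63*√5 ≈ -160.87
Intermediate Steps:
W = 61 - 63*√5 (W = -63*√((-1)² + (-2)²) + 61 = -63*√(1 + 4) + 61 = -63*√5 + 61 = 61 - 63*√5 ≈ -79.872)
W - L(41, 40) = (61 - 63*√5) - (41 + 40) = (61 - 63*√5) - 1*81 = (61 - 63*√5) - 81 = -20 - 63*√5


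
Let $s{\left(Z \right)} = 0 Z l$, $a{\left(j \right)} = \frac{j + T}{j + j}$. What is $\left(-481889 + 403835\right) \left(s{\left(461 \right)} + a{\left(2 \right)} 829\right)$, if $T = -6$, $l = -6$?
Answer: $64706766$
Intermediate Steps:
$a{\left(j \right)} = \frac{-6 + j}{2 j}$ ($a{\left(j \right)} = \frac{j - 6}{j + j} = \frac{-6 + j}{2 j}$)
$s{\left(Z \right)} = 0$ ($s{\left(Z \right)} = 0 Z \left(-6\right) = 0 \left(-6\right) = 0$)
$\left(-481889 + 403835\right) \left(s{\left(461 \right)} + a{\left(2 \right)} 829\right) = \left(-481889 + 403835\right) \left(0 + \frac{-6 + 2}{2 \cdot 2} \cdot 829\right) = - 78054 \left(0 + \frac{1}{2} \cdot \frac{1}{2} \left(-4\right) 829\right) = - 78054 \left(0 - 829\right) = \left(-78054\right) \left(-829\right) = 64706766$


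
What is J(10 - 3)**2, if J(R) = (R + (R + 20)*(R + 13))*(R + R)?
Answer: 58644964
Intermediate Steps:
J(R) = 2*R*(R + (13 + R)*(20 + R)) (J(R) = (R + (20 + R)*(13 + R))*(2*R) = (R + (13 + R)*(20 + R))*(2*R) = 2*R*(R + (13 + R)*(20 + R)))
J(10 - 3)**2 = (2*(10 - 3)*(260 + (10 - 3)**2 + 34*(10 - 3)))**2 = (2*7*(260 + 7**2 + 34*7))**2 = (2*7*(260 + 49 + 238))**2 = (2*7*547)**2 = 7658**2 = 58644964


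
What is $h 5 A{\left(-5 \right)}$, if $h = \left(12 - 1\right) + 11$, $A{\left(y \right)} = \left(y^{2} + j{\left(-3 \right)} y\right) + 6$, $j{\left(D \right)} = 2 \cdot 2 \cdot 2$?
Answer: $-990$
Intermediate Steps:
$j{\left(D \right)} = 8$ ($j{\left(D \right)} = 4 \cdot 2 = 8$)
$A{\left(y \right)} = 6 + y^{2} + 8 y$ ($A{\left(y \right)} = \left(y^{2} + 8 y\right) + 6 = 6 + y^{2} + 8 y$)
$h = 22$ ($h = 11 + 11 = 22$)
$h 5 A{\left(-5 \right)} = 22 \cdot 5 \left(6 + \left(-5\right)^{2} + 8 \left(-5\right)\right) = 110 \left(6 + 25 - 40\right) = 110 \left(-9\right) = -990$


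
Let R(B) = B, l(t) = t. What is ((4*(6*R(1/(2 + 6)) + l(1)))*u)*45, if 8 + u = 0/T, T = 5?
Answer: -2520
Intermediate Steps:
u = -8 (u = -8 + 0/5 = -8 + 0*(⅕) = -8 + 0 = -8)
((4*(6*R(1/(2 + 6)) + l(1)))*u)*45 = ((4*(6/(2 + 6) + 1))*(-8))*45 = ((4*(6/8 + 1))*(-8))*45 = ((4*(6*(⅛) + 1))*(-8))*45 = ((4*(¾ + 1))*(-8))*45 = ((4*(7/4))*(-8))*45 = (7*(-8))*45 = -56*45 = -2520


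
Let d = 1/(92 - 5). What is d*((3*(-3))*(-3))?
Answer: 9/29 ≈ 0.31034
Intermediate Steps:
d = 1/87 ≈ 0.011494
d*((3*(-3))*(-3)) = ((3*(-3))*(-3))/87 = (-9*(-3))/87 = (1/87)*27 = 9/29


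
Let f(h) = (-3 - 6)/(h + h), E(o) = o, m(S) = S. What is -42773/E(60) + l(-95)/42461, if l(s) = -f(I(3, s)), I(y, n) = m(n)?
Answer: -34507502761/48405540 ≈ -712.88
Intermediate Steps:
I(y, n) = n
f(h) = -9/(2*h) (f(h) = -9*1/(2*h) = -9/(2*h))
l(s) = 9/(2*s) (l(s) = -(-9)/(2*s) = 9/(2*s))
-42773/E(60) + l(-95)/42461 = -42773/60 + ((9/2)/(-95))/42461 = -42773*1/60 + ((9/2)*(-1/95))*(1/42461) = -42773/60 - 9/190*1/42461 = -42773/60 - 9/8067590 = -34507502761/48405540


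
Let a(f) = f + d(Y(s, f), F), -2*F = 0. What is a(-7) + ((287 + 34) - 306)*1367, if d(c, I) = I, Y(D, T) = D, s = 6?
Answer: 20498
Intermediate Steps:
F = 0 (F = -1/2*0 = 0)
a(f) = f (a(f) = f + 0 = f)
a(-7) + ((287 + 34) - 306)*1367 = -7 + ((287 + 34) - 306)*1367 = -7 + (321 - 306)*1367 = -7 + 15*1367 = -7 + 20505 = 20498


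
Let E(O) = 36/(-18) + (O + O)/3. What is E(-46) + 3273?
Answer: 9721/3 ≈ 3240.3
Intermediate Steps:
E(O) = -2 + 2*O/3 (E(O) = 36*(-1/18) + (2*O)*(⅓) = -2 + 2*O/3)
E(-46) + 3273 = (-2 + (⅔)*(-46)) + 3273 = (-2 - 92/3) + 3273 = -98/3 + 3273 = 9721/3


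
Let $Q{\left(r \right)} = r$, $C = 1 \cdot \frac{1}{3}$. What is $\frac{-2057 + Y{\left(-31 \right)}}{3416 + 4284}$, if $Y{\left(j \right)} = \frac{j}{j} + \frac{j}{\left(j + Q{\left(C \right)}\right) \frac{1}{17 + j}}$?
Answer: $- \frac{8657}{32200} \approx -0.26885$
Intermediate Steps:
$C = \frac{1}{3}$ ($C = 1 \cdot \frac{1}{3} = \frac{1}{3} \approx 0.33333$)
$Y{\left(j \right)} = 1 + \frac{j \left(17 + j\right)}{\frac{1}{3} + j}$ ($Y{\left(j \right)} = \frac{j}{j} + \frac{j}{\left(j + \frac{1}{3}\right) \frac{1}{17 + j}} = 1 + \frac{j}{\left(\frac{1}{3} + j\right) \frac{1}{17 + j}} = 1 + \frac{j}{\frac{1}{17 + j} \left(\frac{1}{3} + j\right)} = 1 + j \frac{17 + j}{\frac{1}{3} + j} = 1 + \frac{j \left(17 + j\right)}{\frac{1}{3} + j}$)
$\frac{-2057 + Y{\left(-31 \right)}}{3416 + 4284} = \frac{-2057 + \frac{1 + 3 \left(-31\right)^{2} + 54 \left(-31\right)}{1 + 3 \left(-31\right)}}{3416 + 4284} = \frac{-2057 + \frac{1 + 3 \cdot 961 - 1674}{1 - 93}}{7700} = \left(-2057 + \frac{1 + 2883 - 1674}{-92}\right) \frac{1}{7700} = \left(-2057 - \frac{605}{46}\right) \frac{1}{7700} = \left(- \frac{95227}{46}\right) \frac{1}{7700} = - \frac{8657}{32200}$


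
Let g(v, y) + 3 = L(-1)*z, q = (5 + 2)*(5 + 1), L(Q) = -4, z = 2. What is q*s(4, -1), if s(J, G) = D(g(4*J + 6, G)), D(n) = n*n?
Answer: 5082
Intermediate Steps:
q = 42 (q = 7*6 = 42)
g(v, y) = -11 (g(v, y) = -3 - 4*2 = -3 - 8 = -11)
D(n) = n²
s(J, G) = 121 (s(J, G) = (-11)² = 121)
q*s(4, -1) = 42*121 = 5082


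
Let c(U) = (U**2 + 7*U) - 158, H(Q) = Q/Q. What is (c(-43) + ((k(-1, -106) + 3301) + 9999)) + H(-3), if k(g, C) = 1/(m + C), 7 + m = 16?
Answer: 1425026/97 ≈ 14691.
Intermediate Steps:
m = 9 (m = -7 + 16 = 9)
k(g, C) = 1/(9 + C)
H(Q) = 1
c(U) = -158 + U**2 + 7*U
(c(-43) + ((k(-1, -106) + 3301) + 9999)) + H(-3) = ((-158 + (-43)**2 + 7*(-43)) + ((1/(9 - 106) + 3301) + 9999)) + 1 = ((-158 + 1849 - 301) + ((1/(-97) + 3301) + 9999)) + 1 = (1390 + ((-1/97 + 3301) + 9999)) + 1 = (1390 + (320196/97 + 9999)) + 1 = (1390 + 1290099/97) + 1 = 1424929/97 + 1 = 1425026/97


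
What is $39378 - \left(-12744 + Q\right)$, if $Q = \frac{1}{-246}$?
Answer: $\frac{12822013}{246} \approx 52122.0$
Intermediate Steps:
$Q = - \frac{1}{246} \approx -0.004065$
$39378 - \left(-12744 + Q\right) = 39378 - \left(-12744 - \frac{1}{246}\right) = 39378 - - \frac{3135025}{246} = 39378 + \frac{3135025}{246} = \frac{12822013}{246}$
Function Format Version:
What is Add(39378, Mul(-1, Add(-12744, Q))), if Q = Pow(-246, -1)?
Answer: Rational(12822013, 246) ≈ 52122.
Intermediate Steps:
Q = Rational(-1, 246) ≈ -0.0040650
Add(39378, Mul(-1, Add(-12744, Q))) = Add(39378, Mul(-1, Add(-12744, Rational(-1, 246)))) = Add(39378, Mul(-1, Rational(-3135025, 246))) = Add(39378, Rational(3135025, 246)) = Rational(12822013, 246)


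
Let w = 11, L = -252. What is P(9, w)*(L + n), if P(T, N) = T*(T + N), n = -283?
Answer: -96300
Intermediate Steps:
P(T, N) = T*(N + T)
P(9, w)*(L + n) = (9*(11 + 9))*(-252 - 283) = (9*20)*(-535) = 180*(-535) = -96300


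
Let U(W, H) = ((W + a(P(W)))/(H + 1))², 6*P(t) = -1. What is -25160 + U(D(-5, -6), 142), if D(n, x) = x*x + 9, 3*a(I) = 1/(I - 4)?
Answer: -321559263871/12780625 ≈ -25160.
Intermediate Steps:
P(t) = -⅙ (P(t) = (⅙)*(-1) = -⅙)
a(I) = 1/(3*(-4 + I)) (a(I) = 1/(3*(I - 4)) = 1/(3*(-4 + I)))
D(n, x) = 9 + x² (D(n, x) = x² + 9 = 9 + x²)
U(W, H) = (-2/25 + W)²/(1 + H)² (U(W, H) = ((W + 1/(3*(-4 - ⅙)))/(H + 1))² = ((W + 1/(3*(-25/6)))/(1 + H))² = ((W + (⅓)*(-6/25))/(1 + H))² = ((W - 2/25)/(1 + H))² = ((-2/25 + W)/(1 + H))² = (-2/25 + W)²/(1 + H)²)
-25160 + U(D(-5, -6), 142) = -25160 + (-2 + 25*(9 + (-6)²))²/(625*(1 + 142)²) = -25160 + (1/625)*(-2 + 25*(9 + 36))²/143² = -25160 + (1/625)*(1/20449)*(-2 + 25*45)² = -25160 + (1/625)*(1/20449)*(-2 + 1125)² = -25160 + (1/625)*(1/20449)*1123² = -25160 + (1/625)*(1/20449)*1261129 = -25160 + 1261129/12780625 = -321559263871/12780625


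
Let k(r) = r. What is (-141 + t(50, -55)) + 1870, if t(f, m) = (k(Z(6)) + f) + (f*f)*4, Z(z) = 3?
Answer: 11782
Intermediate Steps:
t(f, m) = 3 + f + 4*f**2 (t(f, m) = (3 + f) + (f*f)*4 = (3 + f) + f**2*4 = (3 + f) + 4*f**2 = 3 + f + 4*f**2)
(-141 + t(50, -55)) + 1870 = (-141 + (3 + 50 + 4*50**2)) + 1870 = (-141 + (3 + 50 + 4*2500)) + 1870 = (-141 + (3 + 50 + 10000)) + 1870 = (-141 + 10053) + 1870 = 9912 + 1870 = 11782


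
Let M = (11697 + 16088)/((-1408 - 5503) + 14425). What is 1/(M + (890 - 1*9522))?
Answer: -7514/64833063 ≈ -0.00011590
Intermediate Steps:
M = 27785/7514 (M = 27785/(-6911 + 14425) = 27785/7514 ≈ 3.6978)
1/(M + (890 - 1*9522)) = 1/(27785/7514 + (890 - 1*9522)) = 1/(27785/7514 + (890 - 9522)) = 1/(27785/7514 - 8632) = 1/(-64833063/7514) = -7514/64833063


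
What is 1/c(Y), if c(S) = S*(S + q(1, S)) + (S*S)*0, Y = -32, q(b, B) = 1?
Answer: 1/992 ≈ 0.0010081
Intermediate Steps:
c(S) = S*(1 + S) (c(S) = S*(S + 1) + (S*S)*0 = S*(1 + S) + S²*0 = S*(1 + S) + 0 = S*(1 + S))
1/c(Y) = 1/(-32*(1 - 32)) = 1/(-32*(-31)) = 1/992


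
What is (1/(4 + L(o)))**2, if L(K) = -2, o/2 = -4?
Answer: 1/4 ≈ 0.25000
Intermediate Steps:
o = -8 (o = 2*(-4) = -8)
(1/(4 + L(o)))**2 = (1/(4 - 2))**2 = (1/2)**2 = 1/4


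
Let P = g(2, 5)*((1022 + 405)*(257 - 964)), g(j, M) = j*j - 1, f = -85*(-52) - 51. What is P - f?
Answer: -3031036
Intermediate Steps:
f = 4369 (f = 4420 - 51 = 4369)
g(j, M) = -1 + j**2 (g(j, M) = j**2 - 1 = -1 + j**2)
P = -3026667 (P = (-1 + 2**2)*((1022 + 405)*(257 - 964)) = (-1 + 4)*(1427*(-707)) = 3*(-1008889) = -3026667)
P - f = -3026667 - 1*4369 = -3026667 - 4369 = -3031036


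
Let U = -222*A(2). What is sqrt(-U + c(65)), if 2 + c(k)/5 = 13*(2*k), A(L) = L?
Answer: 2*sqrt(2221) ≈ 94.255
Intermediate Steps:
c(k) = -10 + 130*k (c(k) = -10 + 5*(13*(2*k)) = -10 + 5*(26*k) = -10 + 130*k)
U = -444 (U = -222*2 = -444)
sqrt(-U + c(65)) = sqrt(-1*(-444) + (-10 + 130*65)) = sqrt(444 + (-10 + 8450)) = sqrt(444 + 8440) = sqrt(8884) = 2*sqrt(2221)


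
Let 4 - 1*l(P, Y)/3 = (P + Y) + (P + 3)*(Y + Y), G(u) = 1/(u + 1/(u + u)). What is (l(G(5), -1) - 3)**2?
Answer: 270400/289 ≈ 935.64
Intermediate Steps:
G(u) = 1/(u + 1/(2*u))
l(P, Y) = 12 - 3*P - 3*Y - 6*Y*(3 + P) (l(P, Y) = 12 - 3*((P + Y) + (P + 3)*(Y + Y)) = 12 - 3*((P + Y) + (3 + P)*(2*Y)) = 12 - 3*((P + Y) + 2*Y*(3 + P)) = 12 - 3*(P + Y + 2*Y*(3 + P)) = 12 + (-3*P - 3*Y - 6*Y*(3 + P)) = 12 - 3*P - 3*Y - 6*Y*(3 + P))
(l(G(5), -1) - 3)**2 = ((12 - 21*(-1) - 6*5/(1 + 2*5**2) - 6*2*5/(1 + 2*5**2)*(-1)) - 3)**2 = ((12 + 21 - 6*5/(1 + 2*25) - 6*2*5/(1 + 2*25)*(-1)) - 3)**2 = ((12 + 21 - 6*5/(1 + 50) - 6*2*5/(1 + 50)*(-1)) - 3)**2 = ((12 + 21 - 6*5/51 - 6*2*5/51*(-1)) - 3)**2 = ((12 + 21 - 6*5/51 - 6*2*5*(1/51)*(-1)) - 3)**2 = ((12 + 21 - 3*10/51 - 6*10/51*(-1)) - 3)**2 = ((12 + 21 - 10/17 + 20/17) - 3)**2 = (571/17 - 3)**2 = (520/17)**2 = 270400/289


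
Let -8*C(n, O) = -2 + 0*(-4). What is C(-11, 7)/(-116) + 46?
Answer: 21343/464 ≈ 45.998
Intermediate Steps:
C(n, O) = ¼ (C(n, O) = -(-2 + 0*(-4))/8 = -(-2 + 0)/8 = -⅛*(-2) = ¼)
C(-11, 7)/(-116) + 46 = (¼)/(-116) + 46 = (¼)*(-1/116) + 46 = -1/464 + 46 = 21343/464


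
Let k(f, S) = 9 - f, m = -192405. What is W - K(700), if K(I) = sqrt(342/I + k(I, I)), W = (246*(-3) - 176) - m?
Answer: 191491 - I*sqrt(3383506)/70 ≈ 1.9149e+5 - 26.278*I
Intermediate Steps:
W = 191491 (W = (246*(-3) - 176) - 1*(-192405) = (-738 - 176) + 192405 = -914 + 192405 = 191491)
K(I) = sqrt(9 - I + 342/I) (K(I) = sqrt(342/I + (9 - I)) = sqrt(9 - I + 342/I))
W - K(700) = 191491 - sqrt(9 - 1*700 + 342/700) = 191491 - sqrt(9 - 700 + 342*(1/700)) = 191491 - sqrt(9 - 700 + 171/350) = 191491 - sqrt(-241679/350) = 191491 - I*sqrt(3383506)/70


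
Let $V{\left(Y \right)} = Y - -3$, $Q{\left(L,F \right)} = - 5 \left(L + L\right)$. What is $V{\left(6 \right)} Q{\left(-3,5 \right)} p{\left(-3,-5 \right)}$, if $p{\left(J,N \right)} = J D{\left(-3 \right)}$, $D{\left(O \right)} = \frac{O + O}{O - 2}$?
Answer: $-972$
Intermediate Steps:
$D{\left(O \right)} = \frac{2 O}{-2 + O}$
$Q{\left(L,F \right)} = - 10 L$ ($Q{\left(L,F \right)} = - 5 \cdot 2 L = - 10 L$)
$V{\left(Y \right)} = 3 + Y$ ($V{\left(Y \right)} = Y + 3 = 3 + Y$)
$p{\left(J,N \right)} = \frac{6 J}{5}$ ($p{\left(J,N \right)} = J 2 \left(-3\right) \frac{1}{-2 - 3} = J 2 \left(-3\right) \frac{1}{-5} = J 2 \left(-3\right) \left(- \frac{1}{5}\right) = J \frac{6}{5} = \frac{6 J}{5}$)
$V{\left(6 \right)} Q{\left(-3,5 \right)} p{\left(-3,-5 \right)} = \left(3 + 6\right) \left(-10\right) \left(-3\right) \frac{6}{5} \left(-3\right) = 9 \cdot 30 \left(- \frac{18}{5}\right) = 9 \left(-108\right) = -972$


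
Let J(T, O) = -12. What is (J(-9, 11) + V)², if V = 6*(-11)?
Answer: 6084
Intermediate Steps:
V = -66
(J(-9, 11) + V)² = (-12 - 66)² = (-78)² = 6084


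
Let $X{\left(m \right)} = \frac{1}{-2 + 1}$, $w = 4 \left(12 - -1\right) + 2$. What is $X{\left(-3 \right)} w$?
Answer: $-54$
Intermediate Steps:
$w = 54$ ($w = 4 \left(12 + 1\right) + 2 = 4 \cdot 13 + 2 = 52 + 2 = 54$)
$X{\left(m \right)} = -1$ ($X{\left(m \right)} = \frac{1}{-1} = -1$)
$X{\left(-3 \right)} w = \left(-1\right) 54 = -54$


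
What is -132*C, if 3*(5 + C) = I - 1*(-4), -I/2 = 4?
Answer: 836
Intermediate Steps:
I = -8 (I = -2*4 = -8)
C = -19/3 (C = -5 + (-8 - 1*(-4))/3 = -5 + (-8 + 4)/3 = -5 + (1/3)*(-4) = -5 - 4/3 = -19/3 ≈ -6.3333)
-132*C = -132*(-19/3) = 836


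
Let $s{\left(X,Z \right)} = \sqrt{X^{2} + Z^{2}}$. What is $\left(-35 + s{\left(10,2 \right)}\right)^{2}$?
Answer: $1329 - 140 \sqrt{26} \approx 615.14$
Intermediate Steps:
$\left(-35 + s{\left(10,2 \right)}\right)^{2} = \left(-35 + \sqrt{10^{2} + 2^{2}}\right)^{2} = \left(-35 + \sqrt{100 + 4}\right)^{2} = \left(-35 + \sqrt{104}\right)^{2} = \left(-35 + 2 \sqrt{26}\right)^{2}$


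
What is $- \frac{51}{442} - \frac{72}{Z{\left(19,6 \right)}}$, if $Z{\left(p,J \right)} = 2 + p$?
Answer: $- \frac{645}{182} \approx -3.544$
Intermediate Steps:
$- \frac{51}{442} - \frac{72}{Z{\left(19,6 \right)}} = - \frac{51}{442} - \frac{72}{2 + 19} = \left(-51\right) \frac{1}{442} - \frac{72}{21} = - \frac{3}{26} - \frac{24}{7} = - \frac{645}{182}$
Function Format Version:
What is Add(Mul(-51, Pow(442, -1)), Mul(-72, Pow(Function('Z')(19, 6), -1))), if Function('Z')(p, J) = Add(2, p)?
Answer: Rational(-645, 182) ≈ -3.5440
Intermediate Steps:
Add(Mul(-51, Pow(442, -1)), Mul(-72, Pow(Function('Z')(19, 6), -1))) = Add(Mul(-51, Pow(442, -1)), Mul(-72, Pow(Add(2, 19), -1))) = Add(Mul(-51, Rational(1, 442)), Mul(-72, Pow(21, -1))) = Add(Rational(-3, 26), Mul(-72, Rational(1, 21))) = Add(Rational(-3, 26), Rational(-24, 7)) = Rational(-645, 182)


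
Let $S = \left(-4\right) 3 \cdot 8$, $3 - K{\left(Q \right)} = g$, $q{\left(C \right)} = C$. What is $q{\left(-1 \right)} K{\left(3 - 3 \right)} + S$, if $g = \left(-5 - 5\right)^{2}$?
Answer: $1$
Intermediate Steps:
$g = 100$ ($g = \left(-10\right)^{2} = 100$)
$K{\left(Q \right)} = -97$ ($K{\left(Q \right)} = 3 - 100 = -97$)
$S = -96$ ($S = \left(-12\right) 8 = -96$)
$q{\left(-1 \right)} K{\left(3 - 3 \right)} + S = \left(-1\right) \left(-97\right) - 96 = 97 - 96 = 1$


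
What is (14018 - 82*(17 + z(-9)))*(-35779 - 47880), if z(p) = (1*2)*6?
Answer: -973790760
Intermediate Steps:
z(p) = 12 (z(p) = 2*6 = 12)
(14018 - 82*(17 + z(-9)))*(-35779 - 47880) = (14018 - 82*(17 + 12))*(-35779 - 47880) = (14018 - 82*29)*(-83659) = (14018 - 2378)*(-83659) = 11640*(-83659) = -973790760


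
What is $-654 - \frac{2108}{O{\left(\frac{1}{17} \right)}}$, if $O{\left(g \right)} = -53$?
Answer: $- \frac{32554}{53} \approx -614.23$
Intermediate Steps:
$-654 - \frac{2108}{O{\left(\frac{1}{17} \right)}} = -654 - \frac{2108}{-53} = -654 - 2108 \left(- \frac{1}{53}\right) = -654 - - \frac{2108}{53} = -654 + \frac{2108}{53} = - \frac{32554}{53}$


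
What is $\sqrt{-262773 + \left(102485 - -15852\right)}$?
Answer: $2 i \sqrt{36109} \approx 380.05 i$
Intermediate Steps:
$\sqrt{-262773 + \left(102485 - -15852\right)} = \sqrt{-262773 + \left(102485 + 15852\right)} = \sqrt{-262773 + 118337} = \sqrt{-144436} = 2 i \sqrt{36109}$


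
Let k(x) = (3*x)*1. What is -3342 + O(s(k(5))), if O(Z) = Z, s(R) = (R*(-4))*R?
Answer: -4242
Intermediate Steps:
k(x) = 3*x
s(R) = -4*R**2 (s(R) = (-4*R)*R = -4*R**2)
-3342 + O(s(k(5))) = -3342 - 4*(3*5)**2 = -3342 - 4*15**2 = -3342 - 4*225 = -3342 - 900 = -4242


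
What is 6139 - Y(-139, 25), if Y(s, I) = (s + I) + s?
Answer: 6392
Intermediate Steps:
Y(s, I) = I + 2*s (Y(s, I) = (I + s) + s = I + 2*s)
6139 - Y(-139, 25) = 6139 - (25 + 2*(-139)) = 6139 - (25 - 278) = 6139 - 1*(-253) = 6139 + 253 = 6392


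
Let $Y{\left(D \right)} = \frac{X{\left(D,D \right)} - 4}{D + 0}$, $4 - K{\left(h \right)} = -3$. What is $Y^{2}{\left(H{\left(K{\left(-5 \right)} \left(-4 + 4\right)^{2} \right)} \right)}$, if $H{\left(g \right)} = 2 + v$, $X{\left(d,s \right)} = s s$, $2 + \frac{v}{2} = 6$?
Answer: $\frac{2304}{25} \approx 92.16$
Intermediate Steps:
$v = 8$ ($v = -4 + 2 \cdot 6 = -4 + 12 = 8$)
$K{\left(h \right)} = 7$ ($K{\left(h \right)} = 4 - -3 = 4 + 3 = 7$)
$X{\left(d,s \right)} = s^{2}$
$H{\left(g \right)} = 10$ ($H{\left(g \right)} = 2 + 8 = 10$)
$Y{\left(D \right)} = \frac{-4 + D^{2}}{D}$ ($Y{\left(D \right)} = \frac{D^{2} - 4}{D + 0} = \frac{-4 + D^{2}}{D}$)
$Y^{2}{\left(H{\left(K{\left(-5 \right)} \left(-4 + 4\right)^{2} \right)} \right)} = \left(10 - \frac{4}{10}\right)^{2} = \left(10 - \frac{2}{5}\right)^{2} = \left(\frac{48}{5}\right)^{2} = \frac{2304}{25}$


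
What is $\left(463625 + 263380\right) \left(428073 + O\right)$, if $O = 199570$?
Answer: $456299599215$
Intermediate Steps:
$\left(463625 + 263380\right) \left(428073 + O\right) = \left(463625 + 263380\right) \left(428073 + 199570\right) = 727005 \cdot 627643 = 456299599215$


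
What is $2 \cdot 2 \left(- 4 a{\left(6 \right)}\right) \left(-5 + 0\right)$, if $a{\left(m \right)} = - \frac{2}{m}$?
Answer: $- \frac{80}{3} \approx -26.667$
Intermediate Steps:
$2 \cdot 2 \left(- 4 a{\left(6 \right)}\right) \left(-5 + 0\right) = 2 \cdot 2 \left(- 4 \left(- \frac{2}{6}\right)\right) \left(-5 + 0\right) = 4 \left(- 4 \left(\left(-2\right) \frac{1}{6}\right)\right) \left(-5\right) = 4 \left(\left(-4\right) \left(- \frac{1}{3}\right)\right) \left(-5\right) = 4 \cdot \frac{4}{3} \left(-5\right) = \frac{16}{3} \left(-5\right) = - \frac{80}{3}$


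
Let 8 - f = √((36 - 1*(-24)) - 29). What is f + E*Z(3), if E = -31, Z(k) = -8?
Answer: 256 - √31 ≈ 250.43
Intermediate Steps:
f = 8 - √31 (f = 8 - √((36 - 1*(-24)) - 29) = 8 - √((36 + 24) - 29) = 8 - √(60 - 29) = 8 - √31 ≈ 2.4322)
f + E*Z(3) = (8 - √31) - 31*(-8) = (8 - √31) + 248 = 256 - √31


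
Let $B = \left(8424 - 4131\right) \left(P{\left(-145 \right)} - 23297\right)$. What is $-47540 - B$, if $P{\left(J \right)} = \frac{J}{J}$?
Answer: $99962188$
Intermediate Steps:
$P{\left(J \right)} = 1$
$B = -100009728$ ($B = \left(8424 - 4131\right) \left(1 - 23297\right) = 4293 \left(-23296\right) = -100009728$)
$-47540 - B = -47540 - -100009728 = -47540 + 100009728 = 99962188$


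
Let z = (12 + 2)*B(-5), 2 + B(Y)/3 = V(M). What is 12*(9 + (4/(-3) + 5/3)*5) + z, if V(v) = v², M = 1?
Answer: 86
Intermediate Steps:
B(Y) = -3 (B(Y) = -6 + 3*1² = -6 + 3*1 = -6 + 3 = -3)
z = -42 (z = (12 + 2)*(-3) = 14*(-3) = -42)
12*(9 + (4/(-3) + 5/3)*5) + z = 12*(9 + (4/(-3) + 5/3)*5) - 42 = 12*(9 + (4*(-⅓) + 5*(⅓))*5) - 42 = 12*(9 + (-4/3 + 5/3)*5) - 42 = 12*(9 + (⅓)*5) - 42 = 12*(9 + 5/3) - 42 = 12*(32/3) - 42 = 128 - 42 = 86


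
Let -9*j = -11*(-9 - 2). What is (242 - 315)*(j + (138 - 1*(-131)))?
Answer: -167900/9 ≈ -18656.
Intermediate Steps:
j = -121/9 (j = -(-11)*(-9 - 2)/9 = -(-11)*(-11)/9 = -⅑*121 = -121/9 ≈ -13.444)
(242 - 315)*(j + (138 - 1*(-131))) = (242 - 315)*(-121/9 + (138 - 1*(-131))) = -73*(-121/9 + (138 + 131)) = -73*(-121/9 + 269) = -73*2300/9 = -167900/9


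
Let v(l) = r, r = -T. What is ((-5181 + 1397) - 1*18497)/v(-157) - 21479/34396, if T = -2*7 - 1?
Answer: -255566487/171980 ≈ -1486.0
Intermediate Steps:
T = -15 (T = -14 - 1 = -15)
r = 15 (r = -1*(-15) = 15)
v(l) = 15
((-5181 + 1397) - 1*18497)/v(-157) - 21479/34396 = ((-5181 + 1397) - 1*18497)/15 - 21479/34396 = (-3784 - 18497)*(1/15) - 21479*1/34396 = -22281*1/15 - 21479/34396 = -7427/5 - 21479/34396 = -255566487/171980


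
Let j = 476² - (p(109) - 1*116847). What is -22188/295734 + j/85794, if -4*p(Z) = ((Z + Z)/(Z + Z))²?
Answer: 66438889429/16914801864 ≈ 3.9279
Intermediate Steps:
p(Z) = -¼ (p(Z) = -((Z + Z)/(Z + Z))²/4 = -((2*Z)/((2*Z)))²/4 = -((2*Z)*(1/(2*Z)))²/4 = -¼*1² = -¼*1 = -¼)
j = 1373693/4 (j = 476² - (-¼ - 1*116847) = 226576 - (-¼ - 116847) = 226576 - 1*(-467389/4) = 226576 + 467389/4 = 1373693/4 ≈ 3.4342e+5)
-22188/295734 + j/85794 = -22188/295734 + (1373693/4)/85794 = -22188*1/295734 + (1373693/4)*(1/85794) = -3698/49289 + 1373693/343176 = 66438889429/16914801864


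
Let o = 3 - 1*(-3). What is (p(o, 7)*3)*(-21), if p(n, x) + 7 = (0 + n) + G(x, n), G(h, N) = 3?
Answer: -126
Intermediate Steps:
o = 6 (o = 3 + 3 = 6)
p(n, x) = -4 + n (p(n, x) = -7 + ((0 + n) + 3) = -7 + (n + 3) = -7 + (3 + n) = -4 + n)
(p(o, 7)*3)*(-21) = ((-4 + 6)*3)*(-21) = (2*3)*(-21) = 6*(-21) = -126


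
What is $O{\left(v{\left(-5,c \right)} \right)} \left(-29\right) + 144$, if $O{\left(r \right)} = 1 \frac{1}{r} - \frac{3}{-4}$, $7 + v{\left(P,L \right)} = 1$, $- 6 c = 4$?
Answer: $\frac{1525}{12} \approx 127.08$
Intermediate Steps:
$c = - \frac{2}{3}$ ($c = \left(- \frac{1}{6}\right) 4 = - \frac{2}{3} \approx -0.66667$)
$v{\left(P,L \right)} = -6$ ($v{\left(P,L \right)} = -7 + 1 = -6$)
$O{\left(r \right)} = \frac{3}{4} + \frac{1}{r}$ ($O{\left(r \right)} = \frac{1}{r} - - \frac{3}{4} = \frac{1}{r} + \frac{3}{4} = \frac{3}{4} + \frac{1}{r}$)
$O{\left(v{\left(-5,c \right)} \right)} \left(-29\right) + 144 = \left(\frac{3}{4} + \frac{1}{-6}\right) \left(-29\right) + 144 = \left(\frac{3}{4} - \frac{1}{6}\right) \left(-29\right) + 144 = \frac{7}{12} \left(-29\right) + 144 = - \frac{203}{12} + 144 = \frac{1525}{12}$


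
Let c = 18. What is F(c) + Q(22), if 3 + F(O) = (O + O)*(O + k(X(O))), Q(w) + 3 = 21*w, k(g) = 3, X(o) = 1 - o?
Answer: 1212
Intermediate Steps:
Q(w) = -3 + 21*w
F(O) = -3 + 2*O*(3 + O) (F(O) = -3 + (O + O)*(O + 3) = -3 + (2*O)*(3 + O) = -3 + 2*O*(3 + O))
F(c) + Q(22) = (-3 + 2*18² + 6*18) + (-3 + 21*22) = (-3 + 2*324 + 108) + (-3 + 462) = (-3 + 648 + 108) + 459 = 753 + 459 = 1212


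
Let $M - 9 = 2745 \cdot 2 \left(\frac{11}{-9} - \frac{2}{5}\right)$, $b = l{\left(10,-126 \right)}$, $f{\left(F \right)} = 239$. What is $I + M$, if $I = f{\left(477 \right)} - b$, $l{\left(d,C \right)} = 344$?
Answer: $-9002$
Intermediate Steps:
$b = 344$
$M = -8897$ ($M = 9 + 2745 \cdot 2 \left(\frac{11}{-9} - \frac{2}{5}\right) = 9 + 2745 \cdot 2 \left(11 \left(- \frac{1}{9}\right) - \frac{2}{5}\right) = 9 + 2745 \cdot 2 \left(- \frac{11}{9} - \frac{2}{5}\right) = 9 + 2745 \cdot 2 \left(- \frac{73}{45}\right) = 9 + 2745 \left(- \frac{146}{45}\right) = 9 - 8906 = -8897$)
$I = -105$ ($I = 239 - 344 = -105$)
$I + M = -105 - 8897 = -9002$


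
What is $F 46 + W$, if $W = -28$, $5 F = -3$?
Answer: $- \frac{278}{5} \approx -55.6$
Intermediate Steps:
$F = - \frac{3}{5}$ ($F = \frac{1}{5} \left(-3\right) = - \frac{3}{5} \approx -0.6$)
$F 46 + W = \left(- \frac{3}{5}\right) 46 - 28 = - \frac{138}{5} - 28 = - \frac{278}{5}$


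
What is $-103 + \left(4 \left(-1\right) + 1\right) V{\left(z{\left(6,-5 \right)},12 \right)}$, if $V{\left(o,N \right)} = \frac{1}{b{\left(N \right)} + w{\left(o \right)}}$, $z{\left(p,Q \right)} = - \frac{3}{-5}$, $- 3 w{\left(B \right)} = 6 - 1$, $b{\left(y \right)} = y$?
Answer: $- \frac{3202}{31} \approx -103.29$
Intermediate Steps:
$w{\left(B \right)} = - \frac{5}{3}$ ($w{\left(B \right)} = - \frac{6 - 1}{3} = \left(- \frac{1}{3}\right) 5 = - \frac{5}{3}$)
$z{\left(p,Q \right)} = \frac{3}{5}$ ($z{\left(p,Q \right)} = \left(-3\right) \left(- \frac{1}{5}\right) = \frac{3}{5}$)
$V{\left(o,N \right)} = \frac{1}{- \frac{5}{3} + N}$ ($V{\left(o,N \right)} = \frac{1}{N - \frac{5}{3}} = \frac{1}{- \frac{5}{3} + N}$)
$-103 + \left(4 \left(-1\right) + 1\right) V{\left(z{\left(6,-5 \right)},12 \right)} = -103 + \left(4 \left(-1\right) + 1\right) \frac{3}{-5 + 3 \cdot 12} = -103 + \left(-4 + 1\right) \frac{3}{-5 + 36} = -103 - 3 \cdot \frac{3}{31} = -103 - 3 \cdot 3 \cdot \frac{1}{31} = -103 - \frac{9}{31} = - \frac{3202}{31}$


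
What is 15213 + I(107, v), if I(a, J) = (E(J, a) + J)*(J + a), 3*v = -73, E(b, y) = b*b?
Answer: 1678031/27 ≈ 62149.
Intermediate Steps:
E(b, y) = b**2
v = -73/3 (v = (1/3)*(-73) = -73/3 ≈ -24.333)
I(a, J) = (J + a)*(J + J**2) (I(a, J) = (J**2 + J)*(J + a) = (J + J**2)*(J + a) = (J + a)*(J + J**2))
15213 + I(107, v) = 15213 - 73*(-73/3 + 107 + (-73/3)**2 - 73/3*107)/3 = 15213 - 73*(-73/3 + 107 + 5329/9 - 7811/3)/3 = 15213 - 73/3*(-17360/9) = 15213 + 1267280/27 = 1678031/27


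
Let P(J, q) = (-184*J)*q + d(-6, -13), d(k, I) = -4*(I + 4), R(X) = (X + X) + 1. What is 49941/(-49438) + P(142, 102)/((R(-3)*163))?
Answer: 26342511369/8058394 ≈ 3269.0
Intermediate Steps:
R(X) = 1 + 2*X (R(X) = 2*X + 1 = 1 + 2*X)
d(k, I) = -16 - 4*I (d(k, I) = -4*(4 + I) = -16 - 4*I)
P(J, q) = 36 - 184*J*q (P(J, q) = (-184*J)*q + (-16 - 4*(-13)) = -184*J*q + (-16 + 52) = -184*J*q + 36 = 36 - 184*J*q)
49941/(-49438) + P(142, 102)/((R(-3)*163)) = 49941/(-49438) + (36 - 184*142*102)/(((1 + 2*(-3))*163)) = 49941*(-1/49438) + (36 - 2665056)/(((1 - 6)*163)) = -49941/49438 - 2665020/((-5*163)) = -49941/49438 - 2665020/(-815) = -49941/49438 - 2665020*(-1/815) = -49941/49438 + 533004/163 = 26342511369/8058394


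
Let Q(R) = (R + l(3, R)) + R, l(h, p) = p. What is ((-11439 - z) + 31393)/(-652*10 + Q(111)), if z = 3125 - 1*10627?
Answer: -27456/6187 ≈ -4.4377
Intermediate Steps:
z = -7502 (z = 3125 - 10627 = -7502)
Q(R) = 3*R (Q(R) = (R + R) + R = 2*R + R = 3*R)
((-11439 - z) + 31393)/(-652*10 + Q(111)) = ((-11439 - 1*(-7502)) + 31393)/(-652*10 + 3*111) = ((-11439 + 7502) + 31393)/(-6520 + 333) = (-3937 + 31393)/(-6187) = 27456*(-1/6187) = -27456/6187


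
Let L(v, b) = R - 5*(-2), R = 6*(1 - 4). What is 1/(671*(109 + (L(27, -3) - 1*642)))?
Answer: -1/363011 ≈ -2.7547e-6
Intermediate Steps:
R = -18 (R = 6*(-3) = -18)
L(v, b) = -8 (L(v, b) = -18 - 5*(-2) = -18 + 10 = -8)
1/(671*(109 + (L(27, -3) - 1*642))) = 1/(671*(109 + (-8 - 1*642))) = 1/(671*(109 + (-8 - 642))) = 1/(671*(109 - 650)) = 1/(671*(-541)) = 1/(-363011) = -1/363011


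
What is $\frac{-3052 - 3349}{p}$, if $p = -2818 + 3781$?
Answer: $- \frac{6401}{963} \approx -6.6469$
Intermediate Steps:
$p = 963$
$\frac{-3052 - 3349}{p} = \frac{-3052 - 3349}{963} = \left(-6401\right) \frac{1}{963} = - \frac{6401}{963}$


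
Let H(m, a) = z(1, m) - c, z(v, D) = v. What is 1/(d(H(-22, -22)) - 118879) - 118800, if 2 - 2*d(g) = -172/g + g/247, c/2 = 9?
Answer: -118607501121598/998379639 ≈ -1.1880e+5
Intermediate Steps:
c = 18 (c = 2*9 = 18)
H(m, a) = -17 (H(m, a) = 1 - 1*18 = 1 - 18 = -17)
d(g) = 1 + 86/g - g/494 (d(g) = 1 - (-172/g + g/247)/2 = 1 + (86/g - g/494) = 1 + 86/g - g/494)
1/(d(H(-22, -22)) - 118879) - 118800 = 1/((1 + 86/(-17) - 1/494*(-17)) - 118879) - 118800 = 1/((1 + 86*(-1/17) + 17/494) - 118879) - 118800 = 1/((1 - 86/17 + 17/494) - 118879) - 118800 = 1/(-33797/8398 - 118879) - 118800 = 1/(-998379639/8398) - 118800 = -8398/998379639 - 118800 = -118607501121598/998379639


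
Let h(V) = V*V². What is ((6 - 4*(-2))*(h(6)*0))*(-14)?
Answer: 0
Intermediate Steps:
h(V) = V³
((6 - 4*(-2))*(h(6)*0))*(-14) = ((6 - 4*(-2))*(6³*0))*(-14) = ((6 + 8)*(216*0))*(-14) = (14*0)*(-14) = 0*(-14) = 0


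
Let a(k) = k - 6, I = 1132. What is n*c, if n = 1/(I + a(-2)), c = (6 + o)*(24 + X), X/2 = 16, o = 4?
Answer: 140/281 ≈ 0.49822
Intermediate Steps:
a(k) = -6 + k
X = 32 (X = 2*16 = 32)
c = 560 (c = (6 + 4)*(24 + 32) = 10*56 = 560)
n = 1/1124 (n = 1/(1132 + (-6 - 2)) = 1/(1132 - 8) = 1/1124 ≈ 0.00088968)
n*c = (1/1124)*560 = 140/281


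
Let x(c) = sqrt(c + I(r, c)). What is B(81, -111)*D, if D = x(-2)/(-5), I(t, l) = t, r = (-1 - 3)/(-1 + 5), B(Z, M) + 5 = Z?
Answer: -76*I*sqrt(3)/5 ≈ -26.327*I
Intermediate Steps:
B(Z, M) = -5 + Z
r = -1 (r = -4/4 = -4*1/4 = -1)
x(c) = sqrt(-1 + c) (x(c) = sqrt(c - 1) = sqrt(-1 + c))
D = -I*sqrt(3)/5 (D = sqrt(-1 - 2)/(-5) = sqrt(-3)*(-1/5) = (I*sqrt(3))*(-1/5) = -I*sqrt(3)/5 ≈ -0.34641*I)
B(81, -111)*D = (-5 + 81)*(-I*sqrt(3)/5) = 76*(-I*sqrt(3)/5) = -76*I*sqrt(3)/5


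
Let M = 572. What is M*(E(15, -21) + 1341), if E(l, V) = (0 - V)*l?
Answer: 947232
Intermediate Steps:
E(l, V) = -V*l (E(l, V) = (-V)*l = -V*l)
M*(E(15, -21) + 1341) = 572*(-1*(-21)*15 + 1341) = 572*(315 + 1341) = 572*1656 = 947232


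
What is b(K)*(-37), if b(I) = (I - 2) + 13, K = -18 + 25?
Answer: -666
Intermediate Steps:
K = 7
b(I) = 11 + I (b(I) = (-2 + I) + 13 = 11 + I)
b(K)*(-37) = (11 + 7)*(-37) = 18*(-37) = -666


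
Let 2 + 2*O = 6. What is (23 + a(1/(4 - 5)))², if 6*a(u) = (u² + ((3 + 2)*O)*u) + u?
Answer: 4096/9 ≈ 455.11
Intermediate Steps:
O = 2 (O = -1 + (½)*6 = -1 + 3 = 2)
a(u) = u²/6 + 11*u/6 (a(u) = ((u² + ((3 + 2)*2)*u) + u)/6 = ((u² + (5*2)*u) + u)/6 = ((u² + 10*u) + u)/6 = (u² + 11*u)/6 = u²/6 + 11*u/6)
(23 + a(1/(4 - 5)))² = (23 + (11 + 1/(4 - 5))/(6*(4 - 5)))² = (23 + (⅙)*(11 + 1/(-1))/(-1))² = (23 + (⅙)*(-1)*(11 - 1))² = (23 + (⅙)*(-1)*10)² = (23 - 5/3)² = (64/3)² = 4096/9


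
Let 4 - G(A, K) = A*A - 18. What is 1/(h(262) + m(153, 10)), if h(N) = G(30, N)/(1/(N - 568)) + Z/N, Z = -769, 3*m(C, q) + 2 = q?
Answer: 786/211172837 ≈ 3.7221e-6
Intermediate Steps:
m(C, q) = -⅔ + q/3
G(A, K) = 22 - A² (G(A, K) = 4 - (A*A - 18) = 4 - (A² - 18) = 4 - (-18 + A²) = 4 + (18 - A²) = 22 - A²)
h(N) = 498704 - 878*N - 769/N (h(N) = (22 - 1*30²)/(1/(N - 568)) - 769/N = (22 - 1*900)/(1/(-568 + N)) - 769/N = (22 - 900)*(-568 + N) - 769/N = -878*(-568 + N) - 769/N = (498704 - 878*N) - 769/N = 498704 - 878*N - 769/N)
1/(h(262) + m(153, 10)) = 1/((498704 - 878*262 - 769/262) + (-⅔ + (⅓)*10)) = 1/((498704 - 230036 - 769*1/262) + (-⅔ + 10/3)) = 1/((498704 - 230036 - 769/262) + 8/3) = 1/(70390247/262 + 8/3) = 1/(211172837/786) = 786/211172837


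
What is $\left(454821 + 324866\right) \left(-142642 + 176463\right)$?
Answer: $26369794027$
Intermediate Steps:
$\left(454821 + 324866\right) \left(-142642 + 176463\right) = 779687 \cdot 33821 = 26369794027$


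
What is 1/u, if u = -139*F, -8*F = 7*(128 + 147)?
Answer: 8/267575 ≈ 2.9898e-5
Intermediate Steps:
F = -1925/8 (F = -7*(128 + 147)/8 = -7*275/8 = -⅛*1925 = -1925/8 ≈ -240.63)
u = 267575/8 (u = -139*(-1925/8) = 267575/8 ≈ 33447.)
1/u = 1/(267575/8) = 8/267575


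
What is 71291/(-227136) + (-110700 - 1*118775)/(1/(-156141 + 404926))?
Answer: -12967180129247291/227136 ≈ -5.7090e+10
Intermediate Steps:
71291/(-227136) + (-110700 - 1*118775)/(1/(-156141 + 404926)) = 71291*(-1/227136) + (-110700 - 118775)/(1/248785) = -71291/227136 - 229475/1/248785 = -71291/227136 - 229475*248785 = -71291/227136 - 57089937875 = -12967180129247291/227136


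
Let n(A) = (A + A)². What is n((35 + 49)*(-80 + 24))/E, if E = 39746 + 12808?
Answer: 14751744/8759 ≈ 1684.2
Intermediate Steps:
n(A) = 4*A² (n(A) = (2*A)² = 4*A²)
E = 52554
n((35 + 49)*(-80 + 24))/E = (4*((35 + 49)*(-80 + 24))²)/52554 = (4*(84*(-56))²)*(1/52554) = (4*(-4704)²)*(1/52554) = (4*22127616)*(1/52554) = 88510464*(1/52554) = 14751744/8759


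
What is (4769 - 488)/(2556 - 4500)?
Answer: -1427/648 ≈ -2.2022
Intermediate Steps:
(4769 - 488)/(2556 - 4500) = 4281/(-1944) = 4281*(-1/1944) = -1427/648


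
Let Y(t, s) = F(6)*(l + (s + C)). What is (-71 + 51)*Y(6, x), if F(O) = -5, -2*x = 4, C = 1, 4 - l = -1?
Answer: 400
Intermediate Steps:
l = 5 (l = 4 - 1*(-1) = 4 + 1 = 5)
x = -2 (x = -1/2*4 = -2)
Y(t, s) = -30 - 5*s (Y(t, s) = -5*(5 + (s + 1)) = -5*(5 + (1 + s)) = -5*(6 + s) = -30 - 5*s)
(-71 + 51)*Y(6, x) = (-71 + 51)*(-30 - 5*(-2)) = -20*(-30 + 10) = -20*(-20) = 400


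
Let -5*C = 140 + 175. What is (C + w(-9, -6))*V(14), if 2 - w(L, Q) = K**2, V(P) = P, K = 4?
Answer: -1078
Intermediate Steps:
w(L, Q) = -14 (w(L, Q) = 2 - 1*4**2 = 2 - 1*16 = 2 - 16 = -14)
C = -63 (C = -(140 + 175)/5 = -1/5*315 = -63)
(C + w(-9, -6))*V(14) = (-63 - 14)*14 = -77*14 = -1078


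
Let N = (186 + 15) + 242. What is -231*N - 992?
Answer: -103325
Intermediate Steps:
N = 443 (N = 201 + 242 = 443)
-231*N - 992 = -231*443 - 992 = -102333 - 992 = -103325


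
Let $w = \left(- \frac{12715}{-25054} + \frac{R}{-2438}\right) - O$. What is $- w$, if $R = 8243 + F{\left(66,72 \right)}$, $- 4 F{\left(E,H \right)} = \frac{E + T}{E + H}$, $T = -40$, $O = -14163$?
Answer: $- \frac{119359500615563}{8429267976} \approx -14160.0$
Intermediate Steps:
$F{\left(E,H \right)} = - \frac{-40 + E}{4 \left(E + H\right)}$ ($F{\left(E,H \right)} = - \frac{\left(E - 40\right) \frac{1}{E + H}}{4} = - \frac{\left(-40 + E\right) \frac{1}{E + H}}{4} = - \frac{\frac{1}{E + H} \left(-40 + E\right)}{4} = - \frac{-40 + E}{4 \left(E + H\right)}$)
$R = \frac{2275055}{276}$ ($R = 8243 + \frac{10 - \frac{33}{2}}{66 + 72} = 8243 + \frac{10 - \frac{33}{2}}{138} = 8243 + \frac{1}{138} \left(- \frac{13}{2}\right) = 8243 - \frac{13}{276} = \frac{2275055}{276} \approx 8243.0$)
$w = \frac{119359500615563}{8429267976}$ ($w = \left(- \frac{12715}{-25054} + \frac{2275055}{276 \left(-2438\right)}\right) - -14163 = \left(\left(-12715\right) \left(- \frac{1}{25054}\right) + \frac{2275055}{276} \left(- \frac{1}{2438}\right)\right) + 14163 = \left(\frac{12715}{25054} - \frac{2275055}{672888}\right) + 14163 = - \frac{24221728525}{8429267976} + 14163 = \frac{119359500615563}{8429267976} \approx 14160.0$)
$- w = \left(-1\right) \frac{119359500615563}{8429267976} = - \frac{119359500615563}{8429267976}$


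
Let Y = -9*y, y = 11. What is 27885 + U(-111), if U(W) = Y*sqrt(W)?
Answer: 27885 - 99*I*sqrt(111) ≈ 27885.0 - 1043.0*I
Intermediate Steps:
Y = -99 (Y = -9*11 = -99)
U(W) = -99*sqrt(W)
27885 + U(-111) = 27885 - 99*I*sqrt(111)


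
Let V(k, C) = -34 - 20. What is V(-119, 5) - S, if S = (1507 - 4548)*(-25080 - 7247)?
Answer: -98306461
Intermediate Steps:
V(k, C) = -54
S = 98306407 (S = -3041*(-32327) = 98306407)
V(-119, 5) - S = -54 - 1*98306407 = -54 - 98306407 = -98306461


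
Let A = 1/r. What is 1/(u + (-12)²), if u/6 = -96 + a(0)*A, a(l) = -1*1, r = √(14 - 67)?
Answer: -636/274753 - I*√53/1648518 ≈ -0.0023148 - 4.4162e-6*I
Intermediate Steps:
r = I*√53 (r = √(-53) = I*√53 ≈ 7.2801*I)
a(l) = -1
A = -I*√53/53 (A = 1/(I*√53) = -I*√53/53 ≈ -0.13736*I)
u = -576 + 6*I*√53/53 (u = 6*(-96 - (-1)*I*√53/53) = 6*(-96 + I*√53/53) = -576 + 6*I*√53/53 ≈ -576.0 + 0.82416*I)
1/(u + (-12)²) = 1/((-576 + 6*I*√53/53) + (-12)²) = 1/((-576 + 6*I*√53/53) + 144) = 1/(-432 + 6*I*√53/53)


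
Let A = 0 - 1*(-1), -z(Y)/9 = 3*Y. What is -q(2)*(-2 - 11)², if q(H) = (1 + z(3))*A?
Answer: 13520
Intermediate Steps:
z(Y) = -27*Y
A = 1 (A = 0 + 1 = 1)
q(H) = -80 (q(H) = (1 - 27*3)*1 = (1 - 81)*1 = -80*1 = -80)
-q(2)*(-2 - 11)² = -(-80)*(-2 - 11)² = -(-80)*(-13)² = -(-80)*169 = -1*(-13520) = 13520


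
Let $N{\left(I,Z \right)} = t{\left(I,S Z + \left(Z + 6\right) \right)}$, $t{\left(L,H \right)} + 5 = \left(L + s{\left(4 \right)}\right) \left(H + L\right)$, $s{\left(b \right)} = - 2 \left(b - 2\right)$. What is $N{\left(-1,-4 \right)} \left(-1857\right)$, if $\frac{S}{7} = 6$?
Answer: $-1541310$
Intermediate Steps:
$S = 42$ ($S = 7 \cdot 6 = 42$)
$s{\left(b \right)} = 4 - 2 b$ ($s{\left(b \right)} = - 2 \left(-2 + b\right) = 4 - 2 b$)
$t{\left(L,H \right)} = -5 + \left(-4 + L\right) \left(H + L\right)$ ($t{\left(L,H \right)} = -5 + \left(L + \left(4 - 8\right)\right) \left(H + L\right) = -5 + \left(L - 4\right) \left(H + L\right) = -5 + \left(-4 + L\right) \left(H + L\right)$)
$N{\left(I,Z \right)} = -29 + I^{2} - 172 Z - 4 I + I \left(6 + 43 Z\right)$ ($N{\left(I,Z \right)} = -5 + I^{2} - 4 \left(42 Z + \left(Z + 6\right)\right) - 4 I + \left(42 Z + \left(Z + 6\right)\right) I = -5 + I^{2} - 4 \left(42 Z + \left(6 + Z\right)\right) - 4 I + \left(42 Z + \left(6 + Z\right)\right) I = -5 + I^{2} - 4 \left(6 + 43 Z\right) - 4 I + \left(6 + 43 Z\right) I = -5 + I^{2} - \left(24 + 172 Z\right) - 4 I + I \left(6 + 43 Z\right) = -29 + I^{2} - 172 Z - 4 I + I \left(6 + 43 Z\right)$)
$N{\left(-1,-4 \right)} \left(-1857\right) = \left(-29 + \left(-1\right)^{2} - -688 + 2 \left(-1\right) + 43 \left(-1\right) \left(-4\right)\right) \left(-1857\right) = \left(-29 + 1 + 688 - 2 + 172\right) \left(-1857\right) = 830 \left(-1857\right) = -1541310$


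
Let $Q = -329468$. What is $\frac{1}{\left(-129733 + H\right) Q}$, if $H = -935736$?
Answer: $\frac{1}{351037940492} \approx 2.8487 \cdot 10^{-12}$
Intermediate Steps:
$\frac{1}{\left(-129733 + H\right) Q} = \frac{1}{\left(-129733 - 935736\right) \left(-329468\right)} = \frac{1}{-1065469} \left(- \frac{1}{329468}\right) = \left(- \frac{1}{1065469}\right) \left(- \frac{1}{329468}\right) = \frac{1}{351037940492}$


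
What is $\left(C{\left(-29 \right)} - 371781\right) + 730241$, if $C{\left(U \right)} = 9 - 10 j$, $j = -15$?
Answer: $358619$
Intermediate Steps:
$C{\left(U \right)} = 159$ ($C{\left(U \right)} = 9 - -150 = 9 + 150 = 159$)
$\left(C{\left(-29 \right)} - 371781\right) + 730241 = \left(159 - 371781\right) + 730241 = -371622 + 730241 = 358619$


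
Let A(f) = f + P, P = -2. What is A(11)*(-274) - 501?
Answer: -2967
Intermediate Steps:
A(f) = -2 + f (A(f) = f - 2 = -2 + f)
A(11)*(-274) - 501 = (-2 + 11)*(-274) - 501 = 9*(-274) - 501 = -2466 - 501 = -2967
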